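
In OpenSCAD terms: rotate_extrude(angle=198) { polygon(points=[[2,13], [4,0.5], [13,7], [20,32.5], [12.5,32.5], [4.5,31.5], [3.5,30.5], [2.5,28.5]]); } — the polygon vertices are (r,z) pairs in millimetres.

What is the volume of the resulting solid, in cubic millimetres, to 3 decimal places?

Profile (r,z), 8 vertices: (2,13) (4,0.5) (13,7) (20,32.5) (12.5,32.5) (4.5,31.5) (3.5,30.5) (2.5,28.5)
edge 0: (2,13)→(4,0.5)  cross = 2·0.5 − 4·13 = -51.0000; (r_i+r_j)·cross = 6·-51.0000 = -306.0000
edge 1: (4,0.5)→(13,7)  cross = 4·7 − 13·0.5 = 21.5000; (r_i+r_j)·cross = 17·21.5000 = 365.5000
edge 2: (13,7)→(20,32.5)  cross = 13·32.5 − 20·7 = 282.5000; (r_i+r_j)·cross = 33·282.5000 = 9322.5000
edge 3: (20,32.5)→(12.5,32.5)  cross = 20·32.5 − 12.5·32.5 = 243.7500; (r_i+r_j)·cross = 32.5·243.7500 = 7921.8750
edge 4: (12.5,32.5)→(4.5,31.5)  cross = 12.5·31.5 − 4.5·32.5 = 247.5000; (r_i+r_j)·cross = 17·247.5000 = 4207.5000
edge 5: (4.5,31.5)→(3.5,30.5)  cross = 4.5·30.5 − 3.5·31.5 = 27.0000; (r_i+r_j)·cross = 8·27.0000 = 216.0000
edge 6: (3.5,30.5)→(2.5,28.5)  cross = 3.5·28.5 − 2.5·30.5 = 23.5000; (r_i+r_j)·cross = 6·23.5000 = 141.0000
edge 7: (2.5,28.5)→(2,13)  cross = 2.5·13 − 2·28.5 = -24.5000; (r_i+r_j)·cross = 4.5·-24.5000 = -110.2500
Σcross = 770.2500 → A = |Σcross|/2 = 385.1250 mm²
Σ(r_i+r_j)·cross = 21758.1250 → first moment M = |Σ|/6 = 3626.3542
R_c = M/A = 3626.3542/385.1250 = 9.4160 mm
θ = 198° = 3.455752 rad
V = θ·R_c·A = 3.455752·9.4160·385.1250 = 12531.780 mm³

Volume = 12531.780 mm³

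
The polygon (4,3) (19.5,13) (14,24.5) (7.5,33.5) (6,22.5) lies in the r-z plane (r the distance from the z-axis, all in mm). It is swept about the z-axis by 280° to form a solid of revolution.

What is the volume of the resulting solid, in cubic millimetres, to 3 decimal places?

Volume = 11999.328 mm³

Profile (r,z), 5 vertices: (4,3) (19.5,13) (14,24.5) (7.5,33.5) (6,22.5)
edge 0: (4,3)→(19.5,13)  cross = 4·13 − 19.5·3 = -6.5000; (r_i+r_j)·cross = 23.5·-6.5000 = -152.7500
edge 1: (19.5,13)→(14,24.5)  cross = 19.5·24.5 − 14·13 = 295.7500; (r_i+r_j)·cross = 33.5·295.7500 = 9907.6250
edge 2: (14,24.5)→(7.5,33.5)  cross = 14·33.5 − 7.5·24.5 = 285.2500; (r_i+r_j)·cross = 21.5·285.2500 = 6132.8750
edge 3: (7.5,33.5)→(6,22.5)  cross = 7.5·22.5 − 6·33.5 = -32.2500; (r_i+r_j)·cross = 13.5·-32.2500 = -435.3750
edge 4: (6,22.5)→(4,3)  cross = 6·3 − 4·22.5 = -72.0000; (r_i+r_j)·cross = 10·-72.0000 = -720.0000
Σcross = 470.2500 → A = |Σcross|/2 = 235.1250 mm²
Σ(r_i+r_j)·cross = 14732.3750 → first moment M = |Σ|/6 = 2455.3958
R_c = M/A = 2455.3958/235.1250 = 10.4429 mm
θ = 280° = 4.886922 rad
V = θ·R_c·A = 4.886922·10.4429·235.1250 = 11999.328 mm³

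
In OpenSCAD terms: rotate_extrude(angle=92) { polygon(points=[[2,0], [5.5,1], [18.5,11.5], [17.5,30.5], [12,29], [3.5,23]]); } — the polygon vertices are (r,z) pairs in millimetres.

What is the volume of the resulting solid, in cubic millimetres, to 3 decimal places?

Profile (r,z), 6 vertices: (2,0) (5.5,1) (18.5,11.5) (17.5,30.5) (12,29) (3.5,23)
edge 0: (2,0)→(5.5,1)  cross = 2·1 − 5.5·0 = 2.0000; (r_i+r_j)·cross = 7.5·2.0000 = 15.0000
edge 1: (5.5,1)→(18.5,11.5)  cross = 5.5·11.5 − 18.5·1 = 44.7500; (r_i+r_j)·cross = 24·44.7500 = 1074.0000
edge 2: (18.5,11.5)→(17.5,30.5)  cross = 18.5·30.5 − 17.5·11.5 = 363.0000; (r_i+r_j)·cross = 36·363.0000 = 13068.0000
edge 3: (17.5,30.5)→(12,29)  cross = 17.5·29 − 12·30.5 = 141.5000; (r_i+r_j)·cross = 29.5·141.5000 = 4174.2500
edge 4: (12,29)→(3.5,23)  cross = 12·23 − 3.5·29 = 174.5000; (r_i+r_j)·cross = 15.5·174.5000 = 2704.7500
edge 5: (3.5,23)→(2,0)  cross = 3.5·0 − 2·23 = -46.0000; (r_i+r_j)·cross = 5.5·-46.0000 = -253.0000
Σcross = 679.7500 → A = |Σcross|/2 = 339.8750 mm²
Σ(r_i+r_j)·cross = 20783.0000 → first moment M = |Σ|/6 = 3463.8333
R_c = M/A = 3463.8333/339.8750 = 10.1915 mm
θ = 92° = 1.605703 rad
V = θ·R_c·A = 1.605703·10.1915·339.8750 = 5561.887 mm³

Volume = 5561.887 mm³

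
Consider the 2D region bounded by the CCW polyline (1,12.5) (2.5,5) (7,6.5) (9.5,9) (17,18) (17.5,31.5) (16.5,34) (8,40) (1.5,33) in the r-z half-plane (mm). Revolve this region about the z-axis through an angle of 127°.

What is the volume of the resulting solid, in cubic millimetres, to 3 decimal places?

Volume = 8054.177 mm³

Profile (r,z), 9 vertices: (1,12.5) (2.5,5) (7,6.5) (9.5,9) (17,18) (17.5,31.5) (16.5,34) (8,40) (1.5,33)
edge 0: (1,12.5)→(2.5,5)  cross = 1·5 − 2.5·12.5 = -26.2500; (r_i+r_j)·cross = 3.5·-26.2500 = -91.8750
edge 1: (2.5,5)→(7,6.5)  cross = 2.5·6.5 − 7·5 = -18.7500; (r_i+r_j)·cross = 9.5·-18.7500 = -178.1250
edge 2: (7,6.5)→(9.5,9)  cross = 7·9 − 9.5·6.5 = 1.2500; (r_i+r_j)·cross = 16.5·1.2500 = 20.6250
edge 3: (9.5,9)→(17,18)  cross = 9.5·18 − 17·9 = 18.0000; (r_i+r_j)·cross = 26.5·18.0000 = 477.0000
edge 4: (17,18)→(17.5,31.5)  cross = 17·31.5 − 17.5·18 = 220.5000; (r_i+r_j)·cross = 34.5·220.5000 = 7607.2500
edge 5: (17.5,31.5)→(16.5,34)  cross = 17.5·34 − 16.5·31.5 = 75.2500; (r_i+r_j)·cross = 34·75.2500 = 2558.5000
edge 6: (16.5,34)→(8,40)  cross = 16.5·40 − 8·34 = 388.0000; (r_i+r_j)·cross = 24.5·388.0000 = 9506.0000
edge 7: (8,40)→(1.5,33)  cross = 8·33 − 1.5·40 = 204.0000; (r_i+r_j)·cross = 9.5·204.0000 = 1938.0000
edge 8: (1.5,33)→(1,12.5)  cross = 1.5·12.5 − 1·33 = -14.2500; (r_i+r_j)·cross = 2.5·-14.2500 = -35.6250
Σcross = 847.7500 → A = |Σcross|/2 = 423.8750 mm²
Σ(r_i+r_j)·cross = 21801.7500 → first moment M = |Σ|/6 = 3633.6250
R_c = M/A = 3633.6250/423.8750 = 8.5724 mm
θ = 127° = 2.216568 rad
V = θ·R_c·A = 2.216568·8.5724·423.8750 = 8054.177 mm³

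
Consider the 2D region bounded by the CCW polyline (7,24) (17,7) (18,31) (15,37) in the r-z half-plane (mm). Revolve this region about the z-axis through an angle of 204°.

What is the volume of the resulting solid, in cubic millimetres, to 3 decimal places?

Volume = 8470.362 mm³

Profile (r,z), 4 vertices: (7,24) (17,7) (18,31) (15,37)
edge 0: (7,24)→(17,7)  cross = 7·7 − 17·24 = -359.0000; (r_i+r_j)·cross = 24·-359.0000 = -8616.0000
edge 1: (17,7)→(18,31)  cross = 17·31 − 18·7 = 401.0000; (r_i+r_j)·cross = 35·401.0000 = 14035.0000
edge 2: (18,31)→(15,37)  cross = 18·37 − 15·31 = 201.0000; (r_i+r_j)·cross = 33·201.0000 = 6633.0000
edge 3: (15,37)→(7,24)  cross = 15·24 − 7·37 = 101.0000; (r_i+r_j)·cross = 22·101.0000 = 2222.0000
Σcross = 344.0000 → A = |Σcross|/2 = 172.0000 mm²
Σ(r_i+r_j)·cross = 14274.0000 → first moment M = |Σ|/6 = 2379.0000
R_c = M/A = 2379.0000/172.0000 = 13.8314 mm
θ = 204° = 3.560472 rad
V = θ·R_c·A = 3.560472·13.8314·172.0000 = 8470.362 mm³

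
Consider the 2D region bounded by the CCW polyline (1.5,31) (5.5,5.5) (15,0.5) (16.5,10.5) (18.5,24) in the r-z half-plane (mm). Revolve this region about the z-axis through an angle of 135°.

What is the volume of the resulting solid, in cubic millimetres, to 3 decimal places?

Profile (r,z), 5 vertices: (1.5,31) (5.5,5.5) (15,0.5) (16.5,10.5) (18.5,24)
edge 0: (1.5,31)→(5.5,5.5)  cross = 1.5·5.5 − 5.5·31 = -162.2500; (r_i+r_j)·cross = 7·-162.2500 = -1135.7500
edge 1: (5.5,5.5)→(15,0.5)  cross = 5.5·0.5 − 15·5.5 = -79.7500; (r_i+r_j)·cross = 20.5·-79.7500 = -1634.8750
edge 2: (15,0.5)→(16.5,10.5)  cross = 15·10.5 − 16.5·0.5 = 149.2500; (r_i+r_j)·cross = 31.5·149.2500 = 4701.3750
edge 3: (16.5,10.5)→(18.5,24)  cross = 16.5·24 − 18.5·10.5 = 201.7500; (r_i+r_j)·cross = 35·201.7500 = 7061.2500
edge 4: (18.5,24)→(1.5,31)  cross = 18.5·31 − 1.5·24 = 537.5000; (r_i+r_j)·cross = 20·537.5000 = 10750.0000
Σcross = 646.5000 → A = |Σcross|/2 = 323.2500 mm²
Σ(r_i+r_j)·cross = 19742.0000 → first moment M = |Σ|/6 = 3290.3333
R_c = M/A = 3290.3333/323.2500 = 10.1789 mm
θ = 135° = 2.356194 rad
V = θ·R_c·A = 2.356194·10.1789·323.2500 = 7752.665 mm³

Volume = 7752.665 mm³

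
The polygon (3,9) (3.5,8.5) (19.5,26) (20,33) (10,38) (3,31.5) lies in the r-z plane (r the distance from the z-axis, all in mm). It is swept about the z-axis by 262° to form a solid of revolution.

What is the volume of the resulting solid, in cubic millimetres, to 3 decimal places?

Volume = 13892.053 mm³

Profile (r,z), 6 vertices: (3,9) (3.5,8.5) (19.5,26) (20,33) (10,38) (3,31.5)
edge 0: (3,9)→(3.5,8.5)  cross = 3·8.5 − 3.5·9 = -6.0000; (r_i+r_j)·cross = 6.5·-6.0000 = -39.0000
edge 1: (3.5,8.5)→(19.5,26)  cross = 3.5·26 − 19.5·8.5 = -74.7500; (r_i+r_j)·cross = 23·-74.7500 = -1719.2500
edge 2: (19.5,26)→(20,33)  cross = 19.5·33 − 20·26 = 123.5000; (r_i+r_j)·cross = 39.5·123.5000 = 4878.2500
edge 3: (20,33)→(10,38)  cross = 20·38 − 10·33 = 430.0000; (r_i+r_j)·cross = 30·430.0000 = 12900.0000
edge 4: (10,38)→(3,31.5)  cross = 10·31.5 − 3·38 = 201.0000; (r_i+r_j)·cross = 13·201.0000 = 2613.0000
edge 5: (3,31.5)→(3,9)  cross = 3·9 − 3·31.5 = -67.5000; (r_i+r_j)·cross = 6·-67.5000 = -405.0000
Σcross = 606.2500 → A = |Σcross|/2 = 303.1250 mm²
Σ(r_i+r_j)·cross = 18228.0000 → first moment M = |Σ|/6 = 3038.0000
R_c = M/A = 3038.0000/303.1250 = 10.0223 mm
θ = 262° = 4.572763 rad
V = θ·R_c·A = 4.572763·10.0223·303.1250 = 13892.053 mm³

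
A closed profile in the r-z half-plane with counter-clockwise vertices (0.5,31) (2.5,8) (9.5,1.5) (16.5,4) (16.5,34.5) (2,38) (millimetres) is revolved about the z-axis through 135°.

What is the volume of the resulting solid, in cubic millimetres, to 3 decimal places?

Volume = 10325.924 mm³

Profile (r,z), 6 vertices: (0.5,31) (2.5,8) (9.5,1.5) (16.5,4) (16.5,34.5) (2,38)
edge 0: (0.5,31)→(2.5,8)  cross = 0.5·8 − 2.5·31 = -73.5000; (r_i+r_j)·cross = 3·-73.5000 = -220.5000
edge 1: (2.5,8)→(9.5,1.5)  cross = 2.5·1.5 − 9.5·8 = -72.2500; (r_i+r_j)·cross = 12·-72.2500 = -867.0000
edge 2: (9.5,1.5)→(16.5,4)  cross = 9.5·4 − 16.5·1.5 = 13.2500; (r_i+r_j)·cross = 26·13.2500 = 344.5000
edge 3: (16.5,4)→(16.5,34.5)  cross = 16.5·34.5 − 16.5·4 = 503.2500; (r_i+r_j)·cross = 33·503.2500 = 16607.2500
edge 4: (16.5,34.5)→(2,38)  cross = 16.5·38 − 2·34.5 = 558.0000; (r_i+r_j)·cross = 18.5·558.0000 = 10323.0000
edge 5: (2,38)→(0.5,31)  cross = 2·31 − 0.5·38 = 43.0000; (r_i+r_j)·cross = 2.5·43.0000 = 107.5000
Σcross = 971.7500 → A = |Σcross|/2 = 485.8750 mm²
Σ(r_i+r_j)·cross = 26294.7500 → first moment M = |Σ|/6 = 4382.4583
R_c = M/A = 4382.4583/485.8750 = 9.0197 mm
θ = 135° = 2.356194 rad
V = θ·R_c·A = 2.356194·9.0197·485.8750 = 10325.924 mm³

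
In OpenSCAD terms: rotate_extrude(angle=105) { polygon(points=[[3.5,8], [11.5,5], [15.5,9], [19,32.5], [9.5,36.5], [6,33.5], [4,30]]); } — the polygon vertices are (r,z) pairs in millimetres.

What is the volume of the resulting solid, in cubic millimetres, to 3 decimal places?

Volume = 7171.749 mm³

Profile (r,z), 7 vertices: (3.5,8) (11.5,5) (15.5,9) (19,32.5) (9.5,36.5) (6,33.5) (4,30)
edge 0: (3.5,8)→(11.5,5)  cross = 3.5·5 − 11.5·8 = -74.5000; (r_i+r_j)·cross = 15·-74.5000 = -1117.5000
edge 1: (11.5,5)→(15.5,9)  cross = 11.5·9 − 15.5·5 = 26.0000; (r_i+r_j)·cross = 27·26.0000 = 702.0000
edge 2: (15.5,9)→(19,32.5)  cross = 15.5·32.5 − 19·9 = 332.7500; (r_i+r_j)·cross = 34.5·332.7500 = 11479.8750
edge 3: (19,32.5)→(9.5,36.5)  cross = 19·36.5 − 9.5·32.5 = 384.7500; (r_i+r_j)·cross = 28.5·384.7500 = 10965.3750
edge 4: (9.5,36.5)→(6,33.5)  cross = 9.5·33.5 − 6·36.5 = 99.2500; (r_i+r_j)·cross = 15.5·99.2500 = 1538.3750
edge 5: (6,33.5)→(4,30)  cross = 6·30 − 4·33.5 = 46.0000; (r_i+r_j)·cross = 10·46.0000 = 460.0000
edge 6: (4,30)→(3.5,8)  cross = 4·8 − 3.5·30 = -73.0000; (r_i+r_j)·cross = 7.5·-73.0000 = -547.5000
Σcross = 741.2500 → A = |Σcross|/2 = 370.6250 mm²
Σ(r_i+r_j)·cross = 23480.6250 → first moment M = |Σ|/6 = 3913.4375
R_c = M/A = 3913.4375/370.6250 = 10.5590 mm
θ = 105° = 1.832596 rad
V = θ·R_c·A = 1.832596·10.5590·370.6250 = 7171.749 mm³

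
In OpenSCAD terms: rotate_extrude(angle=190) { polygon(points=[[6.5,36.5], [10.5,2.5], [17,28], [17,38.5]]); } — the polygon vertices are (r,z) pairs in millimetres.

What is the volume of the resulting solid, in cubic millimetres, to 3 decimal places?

Volume = 8537.434 mm³

Profile (r,z), 4 vertices: (6.5,36.5) (10.5,2.5) (17,28) (17,38.5)
edge 0: (6.5,36.5)→(10.5,2.5)  cross = 6.5·2.5 − 10.5·36.5 = -367.0000; (r_i+r_j)·cross = 17·-367.0000 = -6239.0000
edge 1: (10.5,2.5)→(17,28)  cross = 10.5·28 − 17·2.5 = 251.5000; (r_i+r_j)·cross = 27.5·251.5000 = 6916.2500
edge 2: (17,28)→(17,38.5)  cross = 17·38.5 − 17·28 = 178.5000; (r_i+r_j)·cross = 34·178.5000 = 6069.0000
edge 3: (17,38.5)→(6.5,36.5)  cross = 17·36.5 − 6.5·38.5 = 370.2500; (r_i+r_j)·cross = 23.5·370.2500 = 8700.8750
Σcross = 433.2500 → A = |Σcross|/2 = 216.6250 mm²
Σ(r_i+r_j)·cross = 15447.1250 → first moment M = |Σ|/6 = 2574.5208
R_c = M/A = 2574.5208/216.6250 = 11.8847 mm
θ = 190° = 3.316126 rad
V = θ·R_c·A = 3.316126·11.8847·216.6250 = 8537.434 mm³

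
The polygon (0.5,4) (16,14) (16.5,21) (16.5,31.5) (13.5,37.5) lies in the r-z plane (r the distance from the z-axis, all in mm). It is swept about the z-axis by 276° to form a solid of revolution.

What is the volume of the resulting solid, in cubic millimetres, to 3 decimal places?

Volume = 11631.511 mm³

Profile (r,z), 5 vertices: (0.5,4) (16,14) (16.5,21) (16.5,31.5) (13.5,37.5)
edge 0: (0.5,4)→(16,14)  cross = 0.5·14 − 16·4 = -57.0000; (r_i+r_j)·cross = 16.5·-57.0000 = -940.5000
edge 1: (16,14)→(16.5,21)  cross = 16·21 − 16.5·14 = 105.0000; (r_i+r_j)·cross = 32.5·105.0000 = 3412.5000
edge 2: (16.5,21)→(16.5,31.5)  cross = 16.5·31.5 − 16.5·21 = 173.2500; (r_i+r_j)·cross = 33·173.2500 = 5717.2500
edge 3: (16.5,31.5)→(13.5,37.5)  cross = 16.5·37.5 − 13.5·31.5 = 193.5000; (r_i+r_j)·cross = 30·193.5000 = 5805.0000
edge 4: (13.5,37.5)→(0.5,4)  cross = 13.5·4 − 0.5·37.5 = 35.2500; (r_i+r_j)·cross = 14·35.2500 = 493.5000
Σcross = 450.0000 → A = |Σcross|/2 = 225.0000 mm²
Σ(r_i+r_j)·cross = 14487.7500 → first moment M = |Σ|/6 = 2414.6250
R_c = M/A = 2414.6250/225.0000 = 10.7317 mm
θ = 276° = 4.817109 rad
V = θ·R_c·A = 4.817109·10.7317·225.0000 = 11631.511 mm³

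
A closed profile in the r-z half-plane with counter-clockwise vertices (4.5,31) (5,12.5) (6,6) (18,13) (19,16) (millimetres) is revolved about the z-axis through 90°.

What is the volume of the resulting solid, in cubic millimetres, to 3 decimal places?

Profile (r,z), 5 vertices: (4.5,31) (5,12.5) (6,6) (18,13) (19,16)
edge 0: (4.5,31)→(5,12.5)  cross = 4.5·12.5 − 5·31 = -98.7500; (r_i+r_j)·cross = 9.5·-98.7500 = -938.1250
edge 1: (5,12.5)→(6,6)  cross = 5·6 − 6·12.5 = -45.0000; (r_i+r_j)·cross = 11·-45.0000 = -495.0000
edge 2: (6,6)→(18,13)  cross = 6·13 − 18·6 = -30.0000; (r_i+r_j)·cross = 24·-30.0000 = -720.0000
edge 3: (18,13)→(19,16)  cross = 18·16 − 19·13 = 41.0000; (r_i+r_j)·cross = 37·41.0000 = 1517.0000
edge 4: (19,16)→(4.5,31)  cross = 19·31 − 4.5·16 = 517.0000; (r_i+r_j)·cross = 23.5·517.0000 = 12149.5000
Σcross = 384.2500 → A = |Σcross|/2 = 192.1250 mm²
Σ(r_i+r_j)·cross = 11513.3750 → first moment M = |Σ|/6 = 1918.8958
R_c = M/A = 1918.8958/192.1250 = 9.9877 mm
θ = 90° = 1.570796 rad
V = θ·R_c·A = 1.570796·9.9877·192.1250 = 3014.195 mm³

Volume = 3014.195 mm³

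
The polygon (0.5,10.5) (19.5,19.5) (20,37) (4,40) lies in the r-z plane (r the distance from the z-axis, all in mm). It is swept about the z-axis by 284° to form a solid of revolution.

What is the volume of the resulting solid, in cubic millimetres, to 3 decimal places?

Profile (r,z), 4 vertices: (0.5,10.5) (19.5,19.5) (20,37) (4,40)
edge 0: (0.5,10.5)→(19.5,19.5)  cross = 0.5·19.5 − 19.5·10.5 = -195.0000; (r_i+r_j)·cross = 20·-195.0000 = -3900.0000
edge 1: (19.5,19.5)→(20,37)  cross = 19.5·37 − 20·19.5 = 331.5000; (r_i+r_j)·cross = 39.5·331.5000 = 13094.2500
edge 2: (20,37)→(4,40)  cross = 20·40 − 4·37 = 652.0000; (r_i+r_j)·cross = 24·652.0000 = 15648.0000
edge 3: (4,40)→(0.5,10.5)  cross = 4·10.5 − 0.5·40 = 22.0000; (r_i+r_j)·cross = 4.5·22.0000 = 99.0000
Σcross = 810.5000 → A = |Σcross|/2 = 405.2500 mm²
Σ(r_i+r_j)·cross = 24941.2500 → first moment M = |Σ|/6 = 4156.8750
R_c = M/A = 4156.8750/405.2500 = 10.2576 mm
θ = 284° = 4.956735 rad
V = θ·R_c·A = 4.956735·10.2576·405.2500 = 20604.528 mm³

Volume = 20604.528 mm³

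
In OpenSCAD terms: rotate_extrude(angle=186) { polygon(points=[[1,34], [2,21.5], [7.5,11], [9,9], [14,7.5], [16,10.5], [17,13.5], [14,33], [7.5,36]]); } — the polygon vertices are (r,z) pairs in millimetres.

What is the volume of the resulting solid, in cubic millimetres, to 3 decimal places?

Volume = 9537.733 mm³

Profile (r,z), 9 vertices: (1,34) (2,21.5) (7.5,11) (9,9) (14,7.5) (16,10.5) (17,13.5) (14,33) (7.5,36)
edge 0: (1,34)→(2,21.5)  cross = 1·21.5 − 2·34 = -46.5000; (r_i+r_j)·cross = 3·-46.5000 = -139.5000
edge 1: (2,21.5)→(7.5,11)  cross = 2·11 − 7.5·21.5 = -139.2500; (r_i+r_j)·cross = 9.5·-139.2500 = -1322.8750
edge 2: (7.5,11)→(9,9)  cross = 7.5·9 − 9·11 = -31.5000; (r_i+r_j)·cross = 16.5·-31.5000 = -519.7500
edge 3: (9,9)→(14,7.5)  cross = 9·7.5 − 14·9 = -58.5000; (r_i+r_j)·cross = 23·-58.5000 = -1345.5000
edge 4: (14,7.5)→(16,10.5)  cross = 14·10.5 − 16·7.5 = 27.0000; (r_i+r_j)·cross = 30·27.0000 = 810.0000
edge 5: (16,10.5)→(17,13.5)  cross = 16·13.5 − 17·10.5 = 37.5000; (r_i+r_j)·cross = 33·37.5000 = 1237.5000
edge 6: (17,13.5)→(14,33)  cross = 17·33 − 14·13.5 = 372.0000; (r_i+r_j)·cross = 31·372.0000 = 11532.0000
edge 7: (14,33)→(7.5,36)  cross = 14·36 − 7.5·33 = 256.5000; (r_i+r_j)·cross = 21.5·256.5000 = 5514.7500
edge 8: (7.5,36)→(1,34)  cross = 7.5·34 − 1·36 = 219.0000; (r_i+r_j)·cross = 8.5·219.0000 = 1861.5000
Σcross = 636.2500 → A = |Σcross|/2 = 318.1250 mm²
Σ(r_i+r_j)·cross = 17628.1250 → first moment M = |Σ|/6 = 2938.0208
R_c = M/A = 2938.0208/318.1250 = 9.2354 mm
θ = 186° = 3.246312 rad
V = θ·R_c·A = 3.246312·9.2354·318.1250 = 9537.733 mm³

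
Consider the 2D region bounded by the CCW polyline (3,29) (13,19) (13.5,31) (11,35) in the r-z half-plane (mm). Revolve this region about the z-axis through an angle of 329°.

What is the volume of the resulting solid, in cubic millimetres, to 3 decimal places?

Volume = 4765.971 mm³

Profile (r,z), 4 vertices: (3,29) (13,19) (13.5,31) (11,35)
edge 0: (3,29)→(13,19)  cross = 3·19 − 13·29 = -320.0000; (r_i+r_j)·cross = 16·-320.0000 = -5120.0000
edge 1: (13,19)→(13.5,31)  cross = 13·31 − 13.5·19 = 146.5000; (r_i+r_j)·cross = 26.5·146.5000 = 3882.2500
edge 2: (13.5,31)→(11,35)  cross = 13.5·35 − 11·31 = 131.5000; (r_i+r_j)·cross = 24.5·131.5000 = 3221.7500
edge 3: (11,35)→(3,29)  cross = 11·29 − 3·35 = 214.0000; (r_i+r_j)·cross = 14·214.0000 = 2996.0000
Σcross = 172.0000 → A = |Σcross|/2 = 86.0000 mm²
Σ(r_i+r_j)·cross = 4980.0000 → first moment M = |Σ|/6 = 830.0000
R_c = M/A = 830.0000/86.0000 = 9.6512 mm
θ = 329° = 5.742133 rad
V = θ·R_c·A = 5.742133·9.6512·86.0000 = 4765.971 mm³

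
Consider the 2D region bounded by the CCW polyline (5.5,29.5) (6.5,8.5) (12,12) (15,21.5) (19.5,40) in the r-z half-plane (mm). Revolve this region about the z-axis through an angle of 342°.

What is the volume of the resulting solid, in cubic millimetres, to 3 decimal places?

Profile (r,z), 5 vertices: (5.5,29.5) (6.5,8.5) (12,12) (15,21.5) (19.5,40)
edge 0: (5.5,29.5)→(6.5,8.5)  cross = 5.5·8.5 − 6.5·29.5 = -145.0000; (r_i+r_j)·cross = 12·-145.0000 = -1740.0000
edge 1: (6.5,8.5)→(12,12)  cross = 6.5·12 − 12·8.5 = -24.0000; (r_i+r_j)·cross = 18.5·-24.0000 = -444.0000
edge 2: (12,12)→(15,21.5)  cross = 12·21.5 − 15·12 = 78.0000; (r_i+r_j)·cross = 27·78.0000 = 2106.0000
edge 3: (15,21.5)→(19.5,40)  cross = 15·40 − 19.5·21.5 = 180.7500; (r_i+r_j)·cross = 34.5·180.7500 = 6235.8750
edge 4: (19.5,40)→(5.5,29.5)  cross = 19.5·29.5 − 5.5·40 = 355.2500; (r_i+r_j)·cross = 25·355.2500 = 8881.2500
Σcross = 445.0000 → A = |Σcross|/2 = 222.5000 mm²
Σ(r_i+r_j)·cross = 15039.1250 → first moment M = |Σ|/6 = 2506.5208
R_c = M/A = 2506.5208/222.5000 = 11.2653 mm
θ = 342° = 5.969026 rad
V = θ·R_c·A = 5.969026·11.2653·222.5000 = 14961.488 mm³

Volume = 14961.488 mm³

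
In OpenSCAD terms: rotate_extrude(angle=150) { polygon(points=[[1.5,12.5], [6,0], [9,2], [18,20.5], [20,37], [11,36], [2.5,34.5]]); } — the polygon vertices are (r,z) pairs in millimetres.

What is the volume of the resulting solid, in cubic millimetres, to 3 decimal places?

Profile (r,z), 7 vertices: (1.5,12.5) (6,0) (9,2) (18,20.5) (20,37) (11,36) (2.5,34.5)
edge 0: (1.5,12.5)→(6,0)  cross = 1.5·0 − 6·12.5 = -75.0000; (r_i+r_j)·cross = 7.5·-75.0000 = -562.5000
edge 1: (6,0)→(9,2)  cross = 6·2 − 9·0 = 12.0000; (r_i+r_j)·cross = 15·12.0000 = 180.0000
edge 2: (9,2)→(18,20.5)  cross = 9·20.5 − 18·2 = 148.5000; (r_i+r_j)·cross = 27·148.5000 = 4009.5000
edge 3: (18,20.5)→(20,37)  cross = 18·37 − 20·20.5 = 256.0000; (r_i+r_j)·cross = 38·256.0000 = 9728.0000
edge 4: (20,37)→(11,36)  cross = 20·36 − 11·37 = 313.0000; (r_i+r_j)·cross = 31·313.0000 = 9703.0000
edge 5: (11,36)→(2.5,34.5)  cross = 11·34.5 − 2.5·36 = 289.5000; (r_i+r_j)·cross = 13.5·289.5000 = 3908.2500
edge 6: (2.5,34.5)→(1.5,12.5)  cross = 2.5·12.5 − 1.5·34.5 = -20.5000; (r_i+r_j)·cross = 4·-20.5000 = -82.0000
Σcross = 923.5000 → A = |Σcross|/2 = 461.7500 mm²
Σ(r_i+r_j)·cross = 26884.2500 → first moment M = |Σ|/6 = 4480.7083
R_c = M/A = 4480.7083/461.7500 = 9.7038 mm
θ = 150° = 2.617994 rad
V = θ·R_c·A = 2.617994·9.7038·461.7500 = 11730.467 mm³

Volume = 11730.467 mm³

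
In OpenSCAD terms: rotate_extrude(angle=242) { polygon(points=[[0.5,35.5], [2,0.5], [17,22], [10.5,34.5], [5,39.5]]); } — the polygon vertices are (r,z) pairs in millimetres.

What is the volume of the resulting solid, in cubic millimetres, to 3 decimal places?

Profile (r,z), 5 vertices: (0.5,35.5) (2,0.5) (17,22) (10.5,34.5) (5,39.5)
edge 0: (0.5,35.5)→(2,0.5)  cross = 0.5·0.5 − 2·35.5 = -70.7500; (r_i+r_j)·cross = 2.5·-70.7500 = -176.8750
edge 1: (2,0.5)→(17,22)  cross = 2·22 − 17·0.5 = 35.5000; (r_i+r_j)·cross = 19·35.5000 = 674.5000
edge 2: (17,22)→(10.5,34.5)  cross = 17·34.5 − 10.5·22 = 355.5000; (r_i+r_j)·cross = 27.5·355.5000 = 9776.2500
edge 3: (10.5,34.5)→(5,39.5)  cross = 10.5·39.5 − 5·34.5 = 242.2500; (r_i+r_j)·cross = 15.5·242.2500 = 3754.8750
edge 4: (5,39.5)→(0.5,35.5)  cross = 5·35.5 − 0.5·39.5 = 157.7500; (r_i+r_j)·cross = 5.5·157.7500 = 867.6250
Σcross = 720.2500 → A = |Σcross|/2 = 360.1250 mm²
Σ(r_i+r_j)·cross = 14896.3750 → first moment M = |Σ|/6 = 2482.7292
R_c = M/A = 2482.7292/360.1250 = 6.8941 mm
θ = 242° = 4.223697 rad
V = θ·R_c·A = 4.223697·6.8941·360.1250 = 10486.295 mm³

Volume = 10486.295 mm³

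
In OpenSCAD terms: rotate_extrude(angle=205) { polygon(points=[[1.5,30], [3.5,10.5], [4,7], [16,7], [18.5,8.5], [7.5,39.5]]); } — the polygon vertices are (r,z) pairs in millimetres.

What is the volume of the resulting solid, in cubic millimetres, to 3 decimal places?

Profile (r,z), 6 vertices: (1.5,30) (3.5,10.5) (4,7) (16,7) (18.5,8.5) (7.5,39.5)
edge 0: (1.5,30)→(3.5,10.5)  cross = 1.5·10.5 − 3.5·30 = -89.2500; (r_i+r_j)·cross = 5·-89.2500 = -446.2500
edge 1: (3.5,10.5)→(4,7)  cross = 3.5·7 − 4·10.5 = -17.5000; (r_i+r_j)·cross = 7.5·-17.5000 = -131.2500
edge 2: (4,7)→(16,7)  cross = 4·7 − 16·7 = -84.0000; (r_i+r_j)·cross = 20·-84.0000 = -1680.0000
edge 3: (16,7)→(18.5,8.5)  cross = 16·8.5 − 18.5·7 = 6.5000; (r_i+r_j)·cross = 34.5·6.5000 = 224.2500
edge 4: (18.5,8.5)→(7.5,39.5)  cross = 18.5·39.5 − 7.5·8.5 = 667.0000; (r_i+r_j)·cross = 26·667.0000 = 17342.0000
edge 5: (7.5,39.5)→(1.5,30)  cross = 7.5·30 − 1.5·39.5 = 165.7500; (r_i+r_j)·cross = 9·165.7500 = 1491.7500
Σcross = 648.5000 → A = |Σcross|/2 = 324.2500 mm²
Σ(r_i+r_j)·cross = 16800.5000 → first moment M = |Σ|/6 = 2800.0833
R_c = M/A = 2800.0833/324.2500 = 8.6356 mm
θ = 205° = 3.577925 rad
V = θ·R_c·A = 3.577925·8.6356·324.2500 = 10018.488 mm³

Volume = 10018.488 mm³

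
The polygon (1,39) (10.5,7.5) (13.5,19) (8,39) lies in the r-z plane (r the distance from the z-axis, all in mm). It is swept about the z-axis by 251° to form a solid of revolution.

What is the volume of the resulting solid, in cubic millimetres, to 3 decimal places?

Profile (r,z), 4 vertices: (1,39) (10.5,7.5) (13.5,19) (8,39)
edge 0: (1,39)→(10.5,7.5)  cross = 1·7.5 − 10.5·39 = -402.0000; (r_i+r_j)·cross = 11.5·-402.0000 = -4623.0000
edge 1: (10.5,7.5)→(13.5,19)  cross = 10.5·19 − 13.5·7.5 = 98.2500; (r_i+r_j)·cross = 24·98.2500 = 2358.0000
edge 2: (13.5,19)→(8,39)  cross = 13.5·39 − 8·19 = 374.5000; (r_i+r_j)·cross = 21.5·374.5000 = 8051.7500
edge 3: (8,39)→(1,39)  cross = 8·39 − 1·39 = 273.0000; (r_i+r_j)·cross = 9·273.0000 = 2457.0000
Σcross = 343.7500 → A = |Σcross|/2 = 171.8750 mm²
Σ(r_i+r_j)·cross = 8243.7500 → first moment M = |Σ|/6 = 1373.9583
R_c = M/A = 1373.9583/171.8750 = 7.9939 mm
θ = 251° = 4.380776 rad
V = θ·R_c·A = 4.380776·7.9939·171.8750 = 6019.004 mm³

Volume = 6019.004 mm³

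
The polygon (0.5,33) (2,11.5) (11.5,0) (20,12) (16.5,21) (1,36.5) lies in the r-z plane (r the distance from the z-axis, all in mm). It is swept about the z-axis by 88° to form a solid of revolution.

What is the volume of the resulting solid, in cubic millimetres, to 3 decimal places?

Volume = 5300.867 mm³

Profile (r,z), 6 vertices: (0.5,33) (2,11.5) (11.5,0) (20,12) (16.5,21) (1,36.5)
edge 0: (0.5,33)→(2,11.5)  cross = 0.5·11.5 − 2·33 = -60.2500; (r_i+r_j)·cross = 2.5·-60.2500 = -150.6250
edge 1: (2,11.5)→(11.5,0)  cross = 2·0 − 11.5·11.5 = -132.2500; (r_i+r_j)·cross = 13.5·-132.2500 = -1785.3750
edge 2: (11.5,0)→(20,12)  cross = 11.5·12 − 20·0 = 138.0000; (r_i+r_j)·cross = 31.5·138.0000 = 4347.0000
edge 3: (20,12)→(16.5,21)  cross = 20·21 − 16.5·12 = 222.0000; (r_i+r_j)·cross = 36.5·222.0000 = 8103.0000
edge 4: (16.5,21)→(1,36.5)  cross = 16.5·36.5 − 1·21 = 581.2500; (r_i+r_j)·cross = 17.5·581.2500 = 10171.8750
edge 5: (1,36.5)→(0.5,33)  cross = 1·33 − 0.5·36.5 = 14.7500; (r_i+r_j)·cross = 1.5·14.7500 = 22.1250
Σcross = 763.5000 → A = |Σcross|/2 = 381.7500 mm²
Σ(r_i+r_j)·cross = 20708.0000 → first moment M = |Σ|/6 = 3451.3333
R_c = M/A = 3451.3333/381.7500 = 9.0408 mm
θ = 88° = 1.535890 rad
V = θ·R_c·A = 1.535890·9.0408·381.7500 = 5300.867 mm³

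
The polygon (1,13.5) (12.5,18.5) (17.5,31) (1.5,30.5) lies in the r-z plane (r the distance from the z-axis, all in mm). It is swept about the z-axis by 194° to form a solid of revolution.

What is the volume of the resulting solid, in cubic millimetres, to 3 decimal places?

Volume = 5144.511 mm³

Profile (r,z), 4 vertices: (1,13.5) (12.5,18.5) (17.5,31) (1.5,30.5)
edge 0: (1,13.5)→(12.5,18.5)  cross = 1·18.5 − 12.5·13.5 = -150.2500; (r_i+r_j)·cross = 13.5·-150.2500 = -2028.3750
edge 1: (12.5,18.5)→(17.5,31)  cross = 12.5·31 − 17.5·18.5 = 63.7500; (r_i+r_j)·cross = 30·63.7500 = 1912.5000
edge 2: (17.5,31)→(1.5,30.5)  cross = 17.5·30.5 − 1.5·31 = 487.2500; (r_i+r_j)·cross = 19·487.2500 = 9257.7500
edge 3: (1.5,30.5)→(1,13.5)  cross = 1.5·13.5 − 1·30.5 = -10.2500; (r_i+r_j)·cross = 2.5·-10.2500 = -25.6250
Σcross = 390.5000 → A = |Σcross|/2 = 195.2500 mm²
Σ(r_i+r_j)·cross = 9116.2500 → first moment M = |Σ|/6 = 1519.3750
R_c = M/A = 1519.3750/195.2500 = 7.7817 mm
θ = 194° = 3.385939 rad
V = θ·R_c·A = 3.385939·7.7817·195.2500 = 5144.511 mm³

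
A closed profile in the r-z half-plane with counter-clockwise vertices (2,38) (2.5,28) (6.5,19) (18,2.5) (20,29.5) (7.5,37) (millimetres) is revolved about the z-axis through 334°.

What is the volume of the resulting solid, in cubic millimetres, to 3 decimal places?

Profile (r,z), 6 vertices: (2,38) (2.5,28) (6.5,19) (18,2.5) (20,29.5) (7.5,37)
edge 0: (2,38)→(2.5,28)  cross = 2·28 − 2.5·38 = -39.0000; (r_i+r_j)·cross = 4.5·-39.0000 = -175.5000
edge 1: (2.5,28)→(6.5,19)  cross = 2.5·19 − 6.5·28 = -134.5000; (r_i+r_j)·cross = 9·-134.5000 = -1210.5000
edge 2: (6.5,19)→(18,2.5)  cross = 6.5·2.5 − 18·19 = -325.7500; (r_i+r_j)·cross = 24.5·-325.7500 = -7980.8750
edge 3: (18,2.5)→(20,29.5)  cross = 18·29.5 − 20·2.5 = 481.0000; (r_i+r_j)·cross = 38·481.0000 = 18278.0000
edge 4: (20,29.5)→(7.5,37)  cross = 20·37 − 7.5·29.5 = 518.7500; (r_i+r_j)·cross = 27.5·518.7500 = 14265.6250
edge 5: (7.5,37)→(2,38)  cross = 7.5·38 − 2·37 = 211.0000; (r_i+r_j)·cross = 9.5·211.0000 = 2004.5000
Σcross = 711.5000 → A = |Σcross|/2 = 355.7500 mm²
Σ(r_i+r_j)·cross = 25181.2500 → first moment M = |Σ|/6 = 4196.8750
R_c = M/A = 4196.8750/355.7500 = 11.7973 mm
θ = 334° = 5.829400 rad
V = θ·R_c·A = 5.829400·11.7973·355.7500 = 24465.262 mm³

Volume = 24465.262 mm³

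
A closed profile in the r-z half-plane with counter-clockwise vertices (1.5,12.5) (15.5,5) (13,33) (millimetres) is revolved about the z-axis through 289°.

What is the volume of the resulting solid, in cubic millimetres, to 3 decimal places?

Volume = 9413.368 mm³

Profile (r,z), 3 vertices: (1.5,12.5) (15.5,5) (13,33)
edge 0: (1.5,12.5)→(15.5,5)  cross = 1.5·5 − 15.5·12.5 = -186.2500; (r_i+r_j)·cross = 17·-186.2500 = -3166.2500
edge 1: (15.5,5)→(13,33)  cross = 15.5·33 − 13·5 = 446.5000; (r_i+r_j)·cross = 28.5·446.5000 = 12725.2500
edge 2: (13,33)→(1.5,12.5)  cross = 13·12.5 − 1.5·33 = 113.0000; (r_i+r_j)·cross = 14.5·113.0000 = 1638.5000
Σcross = 373.2500 → A = |Σcross|/2 = 186.6250 mm²
Σ(r_i+r_j)·cross = 11197.5000 → first moment M = |Σ|/6 = 1866.2500
R_c = M/A = 1866.2500/186.6250 = 10.0000 mm
θ = 289° = 5.044002 rad
V = θ·R_c·A = 5.044002·10.0000·186.6250 = 9413.368 mm³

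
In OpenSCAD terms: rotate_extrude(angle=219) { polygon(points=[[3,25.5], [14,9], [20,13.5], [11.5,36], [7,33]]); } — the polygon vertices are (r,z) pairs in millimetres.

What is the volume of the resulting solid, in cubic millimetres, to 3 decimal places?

Profile (r,z), 5 vertices: (3,25.5) (14,9) (20,13.5) (11.5,36) (7,33)
edge 0: (3,25.5)→(14,9)  cross = 3·9 − 14·25.5 = -330.0000; (r_i+r_j)·cross = 17·-330.0000 = -5610.0000
edge 1: (14,9)→(20,13.5)  cross = 14·13.5 − 20·9 = 9.0000; (r_i+r_j)·cross = 34·9.0000 = 306.0000
edge 2: (20,13.5)→(11.5,36)  cross = 20·36 − 11.5·13.5 = 564.7500; (r_i+r_j)·cross = 31.5·564.7500 = 17789.6250
edge 3: (11.5,36)→(7,33)  cross = 11.5·33 − 7·36 = 127.5000; (r_i+r_j)·cross = 18.5·127.5000 = 2358.7500
edge 4: (7,33)→(3,25.5)  cross = 7·25.5 − 3·33 = 79.5000; (r_i+r_j)·cross = 10·79.5000 = 795.0000
Σcross = 450.7500 → A = |Σcross|/2 = 225.3750 mm²
Σ(r_i+r_j)·cross = 15639.3750 → first moment M = |Σ|/6 = 2606.5625
R_c = M/A = 2606.5625/225.3750 = 11.5654 mm
θ = 219° = 3.822271 rad
V = θ·R_c·A = 3.822271·11.5654·225.3750 = 9962.988 mm³

Volume = 9962.988 mm³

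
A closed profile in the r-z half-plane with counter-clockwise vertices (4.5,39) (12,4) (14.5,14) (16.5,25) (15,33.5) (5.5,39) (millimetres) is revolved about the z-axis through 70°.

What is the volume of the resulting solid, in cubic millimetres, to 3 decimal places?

Volume = 2804.075 mm³

Profile (r,z), 6 vertices: (4.5,39) (12,4) (14.5,14) (16.5,25) (15,33.5) (5.5,39)
edge 0: (4.5,39)→(12,4)  cross = 4.5·4 − 12·39 = -450.0000; (r_i+r_j)·cross = 16.5·-450.0000 = -7425.0000
edge 1: (12,4)→(14.5,14)  cross = 12·14 − 14.5·4 = 110.0000; (r_i+r_j)·cross = 26.5·110.0000 = 2915.0000
edge 2: (14.5,14)→(16.5,25)  cross = 14.5·25 − 16.5·14 = 131.5000; (r_i+r_j)·cross = 31·131.5000 = 4076.5000
edge 3: (16.5,25)→(15,33.5)  cross = 16.5·33.5 − 15·25 = 177.7500; (r_i+r_j)·cross = 31.5·177.7500 = 5599.1250
edge 4: (15,33.5)→(5.5,39)  cross = 15·39 − 5.5·33.5 = 400.7500; (r_i+r_j)·cross = 20.5·400.7500 = 8215.3750
edge 5: (5.5,39)→(4.5,39)  cross = 5.5·39 − 4.5·39 = 39.0000; (r_i+r_j)·cross = 10·39.0000 = 390.0000
Σcross = 409.0000 → A = |Σcross|/2 = 204.5000 mm²
Σ(r_i+r_j)·cross = 13771.0000 → first moment M = |Σ|/6 = 2295.1667
R_c = M/A = 2295.1667/204.5000 = 11.2233 mm
θ = 70° = 1.221730 rad
V = θ·R_c·A = 1.221730·11.2233·204.5000 = 2804.075 mm³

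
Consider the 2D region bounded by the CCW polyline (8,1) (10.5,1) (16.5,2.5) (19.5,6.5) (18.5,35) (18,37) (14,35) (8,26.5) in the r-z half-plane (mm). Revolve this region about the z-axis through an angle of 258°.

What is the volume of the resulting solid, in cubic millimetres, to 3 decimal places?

Volume = 21013.577 mm³

Profile (r,z), 8 vertices: (8,1) (10.5,1) (16.5,2.5) (19.5,6.5) (18.5,35) (18,37) (14,35) (8,26.5)
edge 0: (8,1)→(10.5,1)  cross = 8·1 − 10.5·1 = -2.5000; (r_i+r_j)·cross = 18.5·-2.5000 = -46.2500
edge 1: (10.5,1)→(16.5,2.5)  cross = 10.5·2.5 − 16.5·1 = 9.7500; (r_i+r_j)·cross = 27·9.7500 = 263.2500
edge 2: (16.5,2.5)→(19.5,6.5)  cross = 16.5·6.5 − 19.5·2.5 = 58.5000; (r_i+r_j)·cross = 36·58.5000 = 2106.0000
edge 3: (19.5,6.5)→(18.5,35)  cross = 19.5·35 − 18.5·6.5 = 562.2500; (r_i+r_j)·cross = 38·562.2500 = 21365.5000
edge 4: (18.5,35)→(18,37)  cross = 18.5·37 − 18·35 = 54.5000; (r_i+r_j)·cross = 36.5·54.5000 = 1989.2500
edge 5: (18,37)→(14,35)  cross = 18·35 − 14·37 = 112.0000; (r_i+r_j)·cross = 32·112.0000 = 3584.0000
edge 6: (14,35)→(8,26.5)  cross = 14·26.5 − 8·35 = 91.0000; (r_i+r_j)·cross = 22·91.0000 = 2002.0000
edge 7: (8,26.5)→(8,1)  cross = 8·1 − 8·26.5 = -204.0000; (r_i+r_j)·cross = 16·-204.0000 = -3264.0000
Σcross = 681.5000 → A = |Σcross|/2 = 340.7500 mm²
Σ(r_i+r_j)·cross = 27999.7500 → first moment M = |Σ|/6 = 4666.6250
R_c = M/A = 4666.6250/340.7500 = 13.6952 mm
θ = 258° = 4.502949 rad
V = θ·R_c·A = 4.502949·13.6952·340.7500 = 21013.577 mm³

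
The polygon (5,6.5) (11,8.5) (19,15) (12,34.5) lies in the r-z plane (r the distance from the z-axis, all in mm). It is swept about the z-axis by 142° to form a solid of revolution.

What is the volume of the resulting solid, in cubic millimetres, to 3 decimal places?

Volume = 5276.858 mm³

Profile (r,z), 4 vertices: (5,6.5) (11,8.5) (19,15) (12,34.5)
edge 0: (5,6.5)→(11,8.5)  cross = 5·8.5 − 11·6.5 = -29.0000; (r_i+r_j)·cross = 16·-29.0000 = -464.0000
edge 1: (11,8.5)→(19,15)  cross = 11·15 − 19·8.5 = 3.5000; (r_i+r_j)·cross = 30·3.5000 = 105.0000
edge 2: (19,15)→(12,34.5)  cross = 19·34.5 − 12·15 = 475.5000; (r_i+r_j)·cross = 31·475.5000 = 14740.5000
edge 3: (12,34.5)→(5,6.5)  cross = 12·6.5 − 5·34.5 = -94.5000; (r_i+r_j)·cross = 17·-94.5000 = -1606.5000
Σcross = 355.5000 → A = |Σcross|/2 = 177.7500 mm²
Σ(r_i+r_j)·cross = 12775.0000 → first moment M = |Σ|/6 = 2129.1667
R_c = M/A = 2129.1667/177.7500 = 11.9784 mm
θ = 142° = 2.478368 rad
V = θ·R_c·A = 2.478368·11.9784·177.7500 = 5276.858 mm³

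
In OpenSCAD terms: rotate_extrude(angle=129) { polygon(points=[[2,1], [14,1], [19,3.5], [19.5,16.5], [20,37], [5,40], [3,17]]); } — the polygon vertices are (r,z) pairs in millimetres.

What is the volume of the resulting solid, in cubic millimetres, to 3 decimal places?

Volume = 15251.631 mm³

Profile (r,z), 7 vertices: (2,1) (14,1) (19,3.5) (19.5,16.5) (20,37) (5,40) (3,17)
edge 0: (2,1)→(14,1)  cross = 2·1 − 14·1 = -12.0000; (r_i+r_j)·cross = 16·-12.0000 = -192.0000
edge 1: (14,1)→(19,3.5)  cross = 14·3.5 − 19·1 = 30.0000; (r_i+r_j)·cross = 33·30.0000 = 990.0000
edge 2: (19,3.5)→(19.5,16.5)  cross = 19·16.5 − 19.5·3.5 = 245.2500; (r_i+r_j)·cross = 38.5·245.2500 = 9442.1250
edge 3: (19.5,16.5)→(20,37)  cross = 19.5·37 − 20·16.5 = 391.5000; (r_i+r_j)·cross = 39.5·391.5000 = 15464.2500
edge 4: (20,37)→(5,40)  cross = 20·40 − 5·37 = 615.0000; (r_i+r_j)·cross = 25·615.0000 = 15375.0000
edge 5: (5,40)→(3,17)  cross = 5·17 − 3·40 = -35.0000; (r_i+r_j)·cross = 8·-35.0000 = -280.0000
edge 6: (3,17)→(2,1)  cross = 3·1 − 2·17 = -31.0000; (r_i+r_j)·cross = 5·-31.0000 = -155.0000
Σcross = 1203.7500 → A = |Σcross|/2 = 601.8750 mm²
Σ(r_i+r_j)·cross = 40644.3750 → first moment M = |Σ|/6 = 6774.0625
R_c = M/A = 6774.0625/601.8750 = 11.2549 mm
θ = 129° = 2.251475 rad
V = θ·R_c·A = 2.251475·11.2549·601.8750 = 15251.631 mm³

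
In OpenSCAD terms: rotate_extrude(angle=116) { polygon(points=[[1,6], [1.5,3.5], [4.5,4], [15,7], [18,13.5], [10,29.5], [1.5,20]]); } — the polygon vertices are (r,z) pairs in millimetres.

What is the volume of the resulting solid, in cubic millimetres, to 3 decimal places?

Profile (r,z), 7 vertices: (1,6) (1.5,3.5) (4.5,4) (15,7) (18,13.5) (10,29.5) (1.5,20)
edge 0: (1,6)→(1.5,3.5)  cross = 1·3.5 − 1.5·6 = -5.5000; (r_i+r_j)·cross = 2.5·-5.5000 = -13.7500
edge 1: (1.5,3.5)→(4.5,4)  cross = 1.5·4 − 4.5·3.5 = -9.7500; (r_i+r_j)·cross = 6·-9.7500 = -58.5000
edge 2: (4.5,4)→(15,7)  cross = 4.5·7 − 15·4 = -28.5000; (r_i+r_j)·cross = 19.5·-28.5000 = -555.7500
edge 3: (15,7)→(18,13.5)  cross = 15·13.5 − 18·7 = 76.5000; (r_i+r_j)·cross = 33·76.5000 = 2524.5000
edge 4: (18,13.5)→(10,29.5)  cross = 18·29.5 − 10·13.5 = 396.0000; (r_i+r_j)·cross = 28·396.0000 = 11088.0000
edge 5: (10,29.5)→(1.5,20)  cross = 10·20 − 1.5·29.5 = 155.7500; (r_i+r_j)·cross = 11.5·155.7500 = 1791.1250
edge 6: (1.5,20)→(1,6)  cross = 1.5·6 − 1·20 = -11.0000; (r_i+r_j)·cross = 2.5·-11.0000 = -27.5000
Σcross = 573.5000 → A = |Σcross|/2 = 286.7500 mm²
Σ(r_i+r_j)·cross = 14748.1250 → first moment M = |Σ|/6 = 2458.0208
R_c = M/A = 2458.0208/286.7500 = 8.5720 mm
θ = 116° = 2.024582 rad
V = θ·R_c·A = 2.024582·8.5720·286.7500 = 4976.465 mm³

Volume = 4976.465 mm³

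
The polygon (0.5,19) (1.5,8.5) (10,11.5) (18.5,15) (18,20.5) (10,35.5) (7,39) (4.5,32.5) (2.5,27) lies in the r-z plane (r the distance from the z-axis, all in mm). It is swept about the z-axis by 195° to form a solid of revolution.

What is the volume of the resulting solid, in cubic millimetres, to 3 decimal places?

Profile (r,z), 9 vertices: (0.5,19) (1.5,8.5) (10,11.5) (18.5,15) (18,20.5) (10,35.5) (7,39) (4.5,32.5) (2.5,27)
edge 0: (0.5,19)→(1.5,8.5)  cross = 0.5·8.5 − 1.5·19 = -24.2500; (r_i+r_j)·cross = 2·-24.2500 = -48.5000
edge 1: (1.5,8.5)→(10,11.5)  cross = 1.5·11.5 − 10·8.5 = -67.7500; (r_i+r_j)·cross = 11.5·-67.7500 = -779.1250
edge 2: (10,11.5)→(18.5,15)  cross = 10·15 − 18.5·11.5 = -62.7500; (r_i+r_j)·cross = 28.5·-62.7500 = -1788.3750
edge 3: (18.5,15)→(18,20.5)  cross = 18.5·20.5 − 18·15 = 109.2500; (r_i+r_j)·cross = 36.5·109.2500 = 3987.6250
edge 4: (18,20.5)→(10,35.5)  cross = 18·35.5 − 10·20.5 = 434.0000; (r_i+r_j)·cross = 28·434.0000 = 12152.0000
edge 5: (10,35.5)→(7,39)  cross = 10·39 − 7·35.5 = 141.5000; (r_i+r_j)·cross = 17·141.5000 = 2405.5000
edge 6: (7,39)→(4.5,32.5)  cross = 7·32.5 − 4.5·39 = 52.0000; (r_i+r_j)·cross = 11.5·52.0000 = 598.0000
edge 7: (4.5,32.5)→(2.5,27)  cross = 4.5·27 − 2.5·32.5 = 40.2500; (r_i+r_j)·cross = 7·40.2500 = 281.7500
edge 8: (2.5,27)→(0.5,19)  cross = 2.5·19 − 0.5·27 = 34.0000; (r_i+r_j)·cross = 3·34.0000 = 102.0000
Σcross = 656.2500 → A = |Σcross|/2 = 328.1250 mm²
Σ(r_i+r_j)·cross = 16910.8750 → first moment M = |Σ|/6 = 2818.4792
R_c = M/A = 2818.4792/328.1250 = 8.5897 mm
θ = 195° = 3.403392 rad
V = θ·R_c·A = 3.403392·8.5897·328.1250 = 9592.390 mm³

Volume = 9592.390 mm³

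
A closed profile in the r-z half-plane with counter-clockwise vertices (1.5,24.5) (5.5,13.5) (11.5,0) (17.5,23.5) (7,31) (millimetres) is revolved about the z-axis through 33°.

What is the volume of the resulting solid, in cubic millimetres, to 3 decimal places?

Volume = 1413.019 mm³

Profile (r,z), 5 vertices: (1.5,24.5) (5.5,13.5) (11.5,0) (17.5,23.5) (7,31)
edge 0: (1.5,24.5)→(5.5,13.5)  cross = 1.5·13.5 − 5.5·24.5 = -114.5000; (r_i+r_j)·cross = 7·-114.5000 = -801.5000
edge 1: (5.5,13.5)→(11.5,0)  cross = 5.5·0 − 11.5·13.5 = -155.2500; (r_i+r_j)·cross = 17·-155.2500 = -2639.2500
edge 2: (11.5,0)→(17.5,23.5)  cross = 11.5·23.5 − 17.5·0 = 270.2500; (r_i+r_j)·cross = 29·270.2500 = 7837.2500
edge 3: (17.5,23.5)→(7,31)  cross = 17.5·31 − 7·23.5 = 378.0000; (r_i+r_j)·cross = 24.5·378.0000 = 9261.0000
edge 4: (7,31)→(1.5,24.5)  cross = 7·24.5 − 1.5·31 = 125.0000; (r_i+r_j)·cross = 8.5·125.0000 = 1062.5000
Σcross = 503.5000 → A = |Σcross|/2 = 251.7500 mm²
Σ(r_i+r_j)·cross = 14720.0000 → first moment M = |Σ|/6 = 2453.3333
R_c = M/A = 2453.3333/251.7500 = 9.7451 mm
θ = 33° = 0.575959 rad
V = θ·R_c·A = 0.575959·9.7451·251.7500 = 1413.019 mm³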